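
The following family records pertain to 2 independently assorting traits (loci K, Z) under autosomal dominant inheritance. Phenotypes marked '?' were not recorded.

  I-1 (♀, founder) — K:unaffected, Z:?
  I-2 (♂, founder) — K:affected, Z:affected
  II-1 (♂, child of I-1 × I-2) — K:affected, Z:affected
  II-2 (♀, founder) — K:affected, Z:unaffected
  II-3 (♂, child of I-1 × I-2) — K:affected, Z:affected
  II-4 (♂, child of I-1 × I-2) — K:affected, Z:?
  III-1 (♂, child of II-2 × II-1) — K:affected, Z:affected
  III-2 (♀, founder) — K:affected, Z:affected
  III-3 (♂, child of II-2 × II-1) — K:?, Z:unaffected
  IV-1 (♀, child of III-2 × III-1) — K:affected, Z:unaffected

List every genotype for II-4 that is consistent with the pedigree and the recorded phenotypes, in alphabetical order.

K/I-1 un ·: kk
K/I-2 aff ·: Kk|KK
K/II-1 aff I-1×I-2: Kk
K/II-2 aff ·: Kk|KK
K/II-3 aff I-1×I-2: Kk
K/II-4 aff I-1×I-2: Kk
K/III-1 aff II-2×II-1: Kk|KK
K/III-2 aff ·: Kk|KK
K/III-3 ? II-2×II-1: kk|Kk|KK
K/IV-1 aff III-2×III-1: Kk|KK
⇒ K over [I-1,I-2,II-1,II-2,II-3,II-4,III-1,III-2,III-3,IV-1]: 70 consistent
Z/I-1 ? ·: zz|Zz|ZZ
Z/I-2 aff ·: Zz|ZZ
Z/II-1 aff I-1×I-2: Zz
Z/II-2 un ·: zz
Z/II-3 aff I-1×I-2: Zz|ZZ
Z/II-4 ? I-1×I-2: zz|Zz|ZZ
Z/III-1 aff II-2×II-1: Zz
Z/III-2 aff ·: Zz
Z/III-3 un II-2×II-1: zz
Z/IV-1 un III-2×III-1: zz
⇒ Z over [I-1,I-2,II-1,II-2,II-3,II-4,III-1,III-2,III-3,IV-1]: 17 consistent

II-4 ∈ {Kk ZZ, Kk Zz, Kk zz}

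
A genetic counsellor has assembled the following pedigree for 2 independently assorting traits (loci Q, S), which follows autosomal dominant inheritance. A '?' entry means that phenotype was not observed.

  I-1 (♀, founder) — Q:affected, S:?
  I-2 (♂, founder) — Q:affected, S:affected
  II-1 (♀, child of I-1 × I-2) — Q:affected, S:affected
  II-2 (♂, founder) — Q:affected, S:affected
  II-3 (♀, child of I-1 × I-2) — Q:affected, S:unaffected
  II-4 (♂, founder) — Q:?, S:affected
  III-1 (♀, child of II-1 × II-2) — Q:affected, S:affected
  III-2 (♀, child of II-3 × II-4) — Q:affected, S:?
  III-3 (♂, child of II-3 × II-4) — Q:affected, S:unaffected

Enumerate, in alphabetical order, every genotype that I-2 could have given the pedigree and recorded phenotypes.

Q/I-1 aff ·: Qq|QQ
Q/I-2 aff ·: Qq|QQ
Q/II-1 aff I-1×I-2: Qq|QQ
Q/II-2 aff ·: Qq|QQ
Q/II-3 aff I-1×I-2: Qq|QQ
Q/II-4 ? ·: qq|Qq|QQ
Q/III-1 aff II-1×II-2: Qq|QQ
Q/III-2 aff II-3×II-4: Qq|QQ
Q/III-3 aff II-3×II-4: Qq|QQ
⇒ Q over [I-1,I-2,II-1,II-2,II-3,II-4,III-1,III-2,III-3]: 333 consistent
S/I-1 ? ·: ss|Ss
S/I-2 aff ·: Ss
S/II-1 aff I-1×I-2: Ss|SS
S/II-2 aff ·: Ss|SS
S/II-3 un I-1×I-2: ss
S/II-4 aff ·: Ss
S/III-1 aff II-1×II-2: Ss|SS
S/III-2 ? II-3×II-4: ss|Ss
S/III-3 un II-3×II-4: ss
⇒ S over [I-1,I-2,II-1,II-2,II-3,II-4,III-1,III-2,III-3]: 22 consistent

I-2 ∈ {QQ Ss, Qq Ss}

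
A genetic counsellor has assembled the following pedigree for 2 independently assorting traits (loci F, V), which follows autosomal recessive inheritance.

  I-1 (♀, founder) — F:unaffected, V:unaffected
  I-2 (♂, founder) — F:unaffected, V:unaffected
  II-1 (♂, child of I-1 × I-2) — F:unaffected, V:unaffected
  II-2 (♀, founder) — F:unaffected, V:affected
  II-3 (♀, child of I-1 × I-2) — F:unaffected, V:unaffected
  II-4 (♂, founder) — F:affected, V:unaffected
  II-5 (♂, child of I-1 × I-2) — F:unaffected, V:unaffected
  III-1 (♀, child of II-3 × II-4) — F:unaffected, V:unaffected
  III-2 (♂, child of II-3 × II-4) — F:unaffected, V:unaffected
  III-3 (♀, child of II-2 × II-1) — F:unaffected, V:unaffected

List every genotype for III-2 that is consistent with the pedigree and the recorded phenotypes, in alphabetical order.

III-2 ∈ {Ff VV, Ff Vv}

F/I-1 un ·: FF|Ff
F/I-2 un ·: FF|Ff
F/II-1 un I-1×I-2: FF|Ff
F/II-2 un ·: FF|Ff
F/II-3 un I-1×I-2: FF|Ff
F/II-4 aff ·: ff
F/II-5 un I-1×I-2: FF|Ff
F/III-1 un II-3×II-4: Ff
F/III-2 un II-3×II-4: Ff
F/III-3 un II-2×II-1: FF|Ff
⇒ F over [I-1,I-2,II-1,II-2,II-3,II-4,II-5,III-1,III-2,III-3]: 87 consistent
V/I-1 un ·: VV|Vv
V/I-2 un ·: VV|Vv
V/II-1 un I-1×I-2: VV|Vv
V/II-2 aff ·: vv
V/II-3 un I-1×I-2: VV|Vv
V/II-4 un ·: VV|Vv
V/II-5 un I-1×I-2: VV|Vv
V/III-1 un II-3×II-4: VV|Vv
V/III-2 un II-3×II-4: VV|Vv
V/III-3 un II-2×II-1: Vv
⇒ V over [I-1,I-2,II-1,II-2,II-3,II-4,II-5,III-1,III-2,III-3]: 161 consistent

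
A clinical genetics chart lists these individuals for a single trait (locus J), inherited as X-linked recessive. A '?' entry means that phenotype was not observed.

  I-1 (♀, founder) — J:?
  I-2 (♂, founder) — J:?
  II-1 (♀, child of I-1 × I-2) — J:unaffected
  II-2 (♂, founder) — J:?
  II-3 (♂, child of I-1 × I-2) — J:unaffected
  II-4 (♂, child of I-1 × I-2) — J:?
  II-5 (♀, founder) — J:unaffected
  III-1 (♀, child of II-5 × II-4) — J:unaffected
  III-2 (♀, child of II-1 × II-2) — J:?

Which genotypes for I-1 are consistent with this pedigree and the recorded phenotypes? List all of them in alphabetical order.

I-1 ∈ {X^JX^J, X^JX^j}

J/I-1 ? ·: X^JX^J|X^JX^j
J/I-2 ? ·: X^JY|X^jY
J/II-1 un I-1×I-2: X^JX^J|X^JX^j
J/II-2 ? ·: X^JY|X^jY
J/II-3 un I-1×I-2: X^JY
J/II-4 ? I-1×I-2: X^JY|X^jY
J/II-5 un ·: X^JX^J|X^JX^j
J/III-1 un II-5×II-4: X^JX^J|X^JX^j
J/III-2 ? II-1×II-2: X^JX^J|X^JX^j|X^jX^j
⇒ J over [I-1,I-2,II-1,II-2,II-3,II-4,II-5,III-1,III-2]: 68 consistent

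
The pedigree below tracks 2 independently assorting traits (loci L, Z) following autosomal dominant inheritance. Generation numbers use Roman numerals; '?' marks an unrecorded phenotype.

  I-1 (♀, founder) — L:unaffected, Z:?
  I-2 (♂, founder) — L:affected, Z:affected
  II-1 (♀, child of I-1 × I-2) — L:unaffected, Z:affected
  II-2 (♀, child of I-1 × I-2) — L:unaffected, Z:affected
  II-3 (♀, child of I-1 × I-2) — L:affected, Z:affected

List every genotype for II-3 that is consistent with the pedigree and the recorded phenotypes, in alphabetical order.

L/I-1 un ·: ll
L/I-2 aff ·: Ll
L/II-1 un I-1×I-2: ll
L/II-2 un I-1×I-2: ll
L/II-3 aff I-1×I-2: Ll
⇒ L over [I-1,I-2,II-1,II-2,II-3]: 1 consistent
Z/I-1 ? ·: zz|Zz|ZZ
Z/I-2 aff ·: Zz|ZZ
Z/II-1 aff I-1×I-2: Zz|ZZ
Z/II-2 aff I-1×I-2: Zz|ZZ
Z/II-3 aff I-1×I-2: Zz|ZZ
⇒ Z over [I-1,I-2,II-1,II-2,II-3]: 27 consistent

II-3 ∈ {Ll ZZ, Ll Zz}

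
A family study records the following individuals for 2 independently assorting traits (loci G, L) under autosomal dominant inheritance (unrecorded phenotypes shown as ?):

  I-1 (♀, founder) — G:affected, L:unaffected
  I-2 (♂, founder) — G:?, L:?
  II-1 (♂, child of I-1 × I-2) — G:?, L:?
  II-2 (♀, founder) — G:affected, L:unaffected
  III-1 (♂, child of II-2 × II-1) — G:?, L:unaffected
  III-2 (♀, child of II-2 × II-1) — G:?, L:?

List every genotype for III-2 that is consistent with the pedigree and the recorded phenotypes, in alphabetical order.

G/I-1 aff ·: Gg|GG
G/I-2 ? ·: gg|Gg|GG
G/II-1 ? I-1×I-2: gg|Gg|GG
G/II-2 aff ·: Gg|GG
G/III-1 ? II-2×II-1: gg|Gg|GG
G/III-2 ? II-2×II-1: gg|Gg|GG
⇒ G over [I-1,I-2,II-1,II-2,III-1,III-2]: 95 consistent
L/I-1 un ·: ll
L/I-2 ? ·: ll|Ll|LL
L/II-1 ? I-1×I-2: ll|Ll
L/II-2 un ·: ll
L/III-1 un II-2×II-1: ll
L/III-2 ? II-2×II-1: ll|Ll
⇒ L over [I-1,I-2,II-1,II-2,III-1,III-2]: 6 consistent

III-2 ∈ {GG Ll, GG ll, Gg Ll, Gg ll, gg Ll, gg ll}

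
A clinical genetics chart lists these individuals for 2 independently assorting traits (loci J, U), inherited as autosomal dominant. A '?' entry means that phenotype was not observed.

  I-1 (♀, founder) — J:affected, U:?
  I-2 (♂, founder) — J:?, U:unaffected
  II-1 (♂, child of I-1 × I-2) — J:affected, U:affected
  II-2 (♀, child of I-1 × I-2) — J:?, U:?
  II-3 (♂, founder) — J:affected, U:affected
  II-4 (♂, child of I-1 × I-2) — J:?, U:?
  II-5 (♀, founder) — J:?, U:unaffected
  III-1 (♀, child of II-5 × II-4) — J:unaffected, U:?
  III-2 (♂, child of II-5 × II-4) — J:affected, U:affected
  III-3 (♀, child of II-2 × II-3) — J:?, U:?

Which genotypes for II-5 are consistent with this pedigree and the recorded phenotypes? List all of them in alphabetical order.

II-5 ∈ {Jj uu, jj uu}

J/I-1 aff ·: Jj|JJ
J/I-2 ? ·: jj|Jj|JJ
J/II-1 aff I-1×I-2: Jj|JJ
J/II-2 ? I-1×I-2: jj|Jj|JJ
J/II-3 aff ·: Jj|JJ
J/II-4 ? I-1×I-2: jj|Jj
J/II-5 ? ·: jj|Jj
J/III-1 un II-5×II-4: jj
J/III-2 aff II-5×II-4: Jj|JJ
J/III-3 ? II-2×II-3: jj|Jj|JJ
⇒ J over [I-1,I-2,II-1,II-2,II-3,II-4,II-5,III-1,III-2,III-3]: 231 consistent
U/I-1 ? ·: Uu|UU
U/I-2 un ·: uu
U/II-1 aff I-1×I-2: Uu
U/II-2 ? I-1×I-2: uu|Uu
U/II-3 aff ·: Uu|UU
U/II-4 ? I-1×I-2: Uu
U/II-5 un ·: uu
U/III-1 ? II-5×II-4: uu|Uu
U/III-2 aff II-5×II-4: Uu
U/III-3 ? II-2×II-3: uu|Uu|UU
⇒ U over [I-1,I-2,II-1,II-2,II-3,II-4,II-5,III-1,III-2,III-3]: 26 consistent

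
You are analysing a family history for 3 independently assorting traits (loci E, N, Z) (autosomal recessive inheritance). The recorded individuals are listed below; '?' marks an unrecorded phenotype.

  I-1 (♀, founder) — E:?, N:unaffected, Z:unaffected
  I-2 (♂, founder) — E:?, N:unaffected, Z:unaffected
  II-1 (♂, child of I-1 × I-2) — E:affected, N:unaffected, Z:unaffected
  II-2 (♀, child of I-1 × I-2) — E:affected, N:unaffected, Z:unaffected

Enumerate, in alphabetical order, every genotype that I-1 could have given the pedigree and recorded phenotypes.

I-1 ∈ {Ee NN ZZ, Ee NN Zz, Ee Nn ZZ, Ee Nn Zz, ee NN ZZ, ee NN Zz, ee Nn ZZ, ee Nn Zz}

E/I-1 ? ·: Ee|ee
E/I-2 ? ·: Ee|ee
E/II-1 aff I-1×I-2: ee
E/II-2 aff I-1×I-2: ee
⇒ E over [I-1,I-2,II-1,II-2]: 4 consistent
N/I-1 un ·: NN|Nn
N/I-2 un ·: NN|Nn
N/II-1 un I-1×I-2: NN|Nn
N/II-2 un I-1×I-2: NN|Nn
⇒ N over [I-1,I-2,II-1,II-2]: 13 consistent
Z/I-1 un ·: ZZ|Zz
Z/I-2 un ·: ZZ|Zz
Z/II-1 un I-1×I-2: ZZ|Zz
Z/II-2 un I-1×I-2: ZZ|Zz
⇒ Z over [I-1,I-2,II-1,II-2]: 13 consistent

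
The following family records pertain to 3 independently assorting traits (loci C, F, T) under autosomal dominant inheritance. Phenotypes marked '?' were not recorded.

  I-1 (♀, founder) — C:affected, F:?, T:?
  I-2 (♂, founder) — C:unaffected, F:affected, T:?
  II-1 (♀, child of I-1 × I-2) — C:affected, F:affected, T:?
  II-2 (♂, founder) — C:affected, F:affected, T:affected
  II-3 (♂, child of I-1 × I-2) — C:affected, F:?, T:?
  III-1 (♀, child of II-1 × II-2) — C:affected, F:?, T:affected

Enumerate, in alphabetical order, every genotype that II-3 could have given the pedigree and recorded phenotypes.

C/I-1 aff ·: Cc|CC
C/I-2 un ·: cc
C/II-1 aff I-1×I-2: Cc
C/II-2 aff ·: Cc|CC
C/II-3 aff I-1×I-2: Cc
C/III-1 aff II-1×II-2: Cc|CC
⇒ C over [I-1,I-2,II-1,II-2,II-3,III-1]: 8 consistent
F/I-1 ? ·: ff|Ff|FF
F/I-2 aff ·: Ff|FF
F/II-1 aff I-1×I-2: Ff|FF
F/II-2 aff ·: Ff|FF
F/II-3 ? I-1×I-2: ff|Ff|FF
F/III-1 ? II-1×II-2: ff|Ff|FF
⇒ F over [I-1,I-2,II-1,II-2,II-3,III-1]: 74 consistent
T/I-1 ? ·: tt|Tt|TT
T/I-2 ? ·: tt|Tt|TT
T/II-1 ? I-1×I-2: tt|Tt|TT
T/II-2 aff ·: Tt|TT
T/II-3 ? I-1×I-2: tt|Tt|TT
T/III-1 aff II-1×II-2: Tt|TT
⇒ T over [I-1,I-2,II-1,II-2,II-3,III-1]: 92 consistent

II-3 ∈ {Cc FF TT, Cc FF Tt, Cc FF tt, Cc Ff TT, Cc Ff Tt, Cc Ff tt, Cc ff TT, Cc ff Tt, Cc ff tt}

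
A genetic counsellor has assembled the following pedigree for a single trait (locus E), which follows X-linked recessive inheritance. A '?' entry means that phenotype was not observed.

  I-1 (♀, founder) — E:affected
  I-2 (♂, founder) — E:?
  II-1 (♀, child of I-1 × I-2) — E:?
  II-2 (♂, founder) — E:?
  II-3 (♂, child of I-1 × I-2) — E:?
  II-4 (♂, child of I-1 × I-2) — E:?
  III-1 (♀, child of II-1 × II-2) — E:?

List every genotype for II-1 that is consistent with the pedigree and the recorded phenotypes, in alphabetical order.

II-1 ∈ {X^EX^e, X^eX^e}

E/I-1 aff ·: X^eX^e
E/I-2 ? ·: X^EY|X^eY
E/II-1 ? I-1×I-2: X^EX^e|X^eX^e
E/II-2 ? ·: X^EY|X^eY
E/II-3 ? I-1×I-2: X^eY
E/II-4 ? I-1×I-2: X^eY
E/III-1 ? II-1×II-2: X^EX^E|X^EX^e|X^eX^e
⇒ E over [I-1,I-2,II-1,II-2,II-3,II-4,III-1]: 6 consistent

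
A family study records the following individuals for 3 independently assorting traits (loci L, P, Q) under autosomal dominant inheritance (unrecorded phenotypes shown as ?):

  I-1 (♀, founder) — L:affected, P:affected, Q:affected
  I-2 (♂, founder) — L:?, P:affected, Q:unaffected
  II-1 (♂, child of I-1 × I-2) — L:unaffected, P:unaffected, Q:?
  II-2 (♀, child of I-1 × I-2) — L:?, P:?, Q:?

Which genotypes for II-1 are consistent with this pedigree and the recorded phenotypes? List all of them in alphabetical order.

II-1 ∈ {ll pp Qq, ll pp qq}

L/I-1 aff ·: Ll
L/I-2 ? ·: ll|Ll
L/II-1 un I-1×I-2: ll
L/II-2 ? I-1×I-2: ll|Ll|LL
⇒ L over [I-1,I-2,II-1,II-2]: 5 consistent
P/I-1 aff ·: Pp
P/I-2 aff ·: Pp
P/II-1 un I-1×I-2: pp
P/II-2 ? I-1×I-2: pp|Pp|PP
⇒ P over [I-1,I-2,II-1,II-2]: 3 consistent
Q/I-1 aff ·: Qq|QQ
Q/I-2 un ·: qq
Q/II-1 ? I-1×I-2: qq|Qq
Q/II-2 ? I-1×I-2: qq|Qq
⇒ Q over [I-1,I-2,II-1,II-2]: 5 consistent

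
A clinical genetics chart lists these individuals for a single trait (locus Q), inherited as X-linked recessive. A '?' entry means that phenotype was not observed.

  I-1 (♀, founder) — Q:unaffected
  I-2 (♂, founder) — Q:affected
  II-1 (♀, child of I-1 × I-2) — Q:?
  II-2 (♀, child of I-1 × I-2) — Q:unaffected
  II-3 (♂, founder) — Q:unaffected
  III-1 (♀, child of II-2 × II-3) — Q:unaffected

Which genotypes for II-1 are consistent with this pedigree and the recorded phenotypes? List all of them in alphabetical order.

Q/I-1 un ·: X^QX^Q|X^QX^q
Q/I-2 aff ·: X^qY
Q/II-1 ? I-1×I-2: X^QX^q|X^qX^q
Q/II-2 un I-1×I-2: X^QX^q
Q/II-3 un ·: X^QY
Q/III-1 un II-2×II-3: X^QX^Q|X^QX^q
⇒ Q over [I-1,I-2,II-1,II-2,II-3,III-1]: 6 consistent

II-1 ∈ {X^QX^q, X^qX^q}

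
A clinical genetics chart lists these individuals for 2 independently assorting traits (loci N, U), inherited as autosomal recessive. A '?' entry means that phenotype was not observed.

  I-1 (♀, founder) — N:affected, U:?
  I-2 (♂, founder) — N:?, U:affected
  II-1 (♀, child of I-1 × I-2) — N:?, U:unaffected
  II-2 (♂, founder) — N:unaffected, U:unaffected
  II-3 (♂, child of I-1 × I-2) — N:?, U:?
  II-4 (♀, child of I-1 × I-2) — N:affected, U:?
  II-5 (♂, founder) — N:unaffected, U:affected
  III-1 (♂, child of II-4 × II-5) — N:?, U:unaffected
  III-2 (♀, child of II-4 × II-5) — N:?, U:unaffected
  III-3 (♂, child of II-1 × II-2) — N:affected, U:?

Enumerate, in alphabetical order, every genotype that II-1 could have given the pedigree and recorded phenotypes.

II-1 ∈ {Nn Uu, nn Uu}

N/I-1 aff ·: nn
N/I-2 ? ·: Nn|nn
N/II-1 ? I-1×I-2: Nn|nn
N/II-2 un ·: Nn
N/II-3 ? I-1×I-2: Nn|nn
N/II-4 aff I-1×I-2: nn
N/II-5 un ·: NN|Nn
N/III-1 ? II-4×II-5: Nn|nn
N/III-2 ? II-4×II-5: Nn|nn
N/III-3 aff II-1×II-2: nn
⇒ N over [I-1,I-2,II-1,II-2,II-3,II-4,II-5,III-1,III-2,III-3]: 25 consistent
U/I-1 ? ·: UU|Uu
U/I-2 aff ·: uu
U/II-1 un I-1×I-2: Uu
U/II-2 un ·: UU|Uu
U/II-3 ? I-1×I-2: Uu|uu
U/II-4 ? I-1×I-2: Uu
U/II-5 aff ·: uu
U/III-1 un II-4×II-5: Uu
U/III-2 un II-4×II-5: Uu
U/III-3 ? II-1×II-2: UU|Uu|uu
⇒ U over [I-1,I-2,II-1,II-2,II-3,II-4,II-5,III-1,III-2,III-3]: 15 consistent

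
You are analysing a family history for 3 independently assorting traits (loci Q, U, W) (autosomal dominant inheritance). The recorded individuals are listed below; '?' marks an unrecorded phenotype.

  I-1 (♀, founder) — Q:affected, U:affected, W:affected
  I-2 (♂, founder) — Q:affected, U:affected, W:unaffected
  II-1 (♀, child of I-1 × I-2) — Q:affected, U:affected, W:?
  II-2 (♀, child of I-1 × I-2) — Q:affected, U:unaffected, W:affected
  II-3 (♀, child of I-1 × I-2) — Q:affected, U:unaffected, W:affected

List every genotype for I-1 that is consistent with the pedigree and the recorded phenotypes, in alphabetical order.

Q/I-1 aff ·: Qq|QQ
Q/I-2 aff ·: Qq|QQ
Q/II-1 aff I-1×I-2: Qq|QQ
Q/II-2 aff I-1×I-2: Qq|QQ
Q/II-3 aff I-1×I-2: Qq|QQ
⇒ Q over [I-1,I-2,II-1,II-2,II-3]: 25 consistent
U/I-1 aff ·: Uu
U/I-2 aff ·: Uu
U/II-1 aff I-1×I-2: Uu|UU
U/II-2 un I-1×I-2: uu
U/II-3 un I-1×I-2: uu
⇒ U over [I-1,I-2,II-1,II-2,II-3]: 2 consistent
W/I-1 aff ·: Ww|WW
W/I-2 un ·: ww
W/II-1 ? I-1×I-2: ww|Ww
W/II-2 aff I-1×I-2: Ww
W/II-3 aff I-1×I-2: Ww
⇒ W over [I-1,I-2,II-1,II-2,II-3]: 3 consistent

I-1 ∈ {QQ Uu WW, QQ Uu Ww, Qq Uu WW, Qq Uu Ww}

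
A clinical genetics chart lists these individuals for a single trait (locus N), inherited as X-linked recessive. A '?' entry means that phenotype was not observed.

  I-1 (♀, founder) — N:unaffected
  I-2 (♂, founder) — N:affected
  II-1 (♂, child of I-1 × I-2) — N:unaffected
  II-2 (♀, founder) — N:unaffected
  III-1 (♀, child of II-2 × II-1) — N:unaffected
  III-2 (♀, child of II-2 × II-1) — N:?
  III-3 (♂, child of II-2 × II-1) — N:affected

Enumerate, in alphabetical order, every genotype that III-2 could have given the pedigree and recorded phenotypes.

III-2 ∈ {X^NX^N, X^NX^n}

N/I-1 un ·: X^NX^N|X^NX^n
N/I-2 aff ·: X^nY
N/II-1 un I-1×I-2: X^NY
N/II-2 un ·: X^NX^n
N/III-1 un II-2×II-1: X^NX^N|X^NX^n
N/III-2 ? II-2×II-1: X^NX^N|X^NX^n
N/III-3 aff II-2×II-1: X^nY
⇒ N over [I-1,I-2,II-1,II-2,III-1,III-2,III-3]: 8 consistent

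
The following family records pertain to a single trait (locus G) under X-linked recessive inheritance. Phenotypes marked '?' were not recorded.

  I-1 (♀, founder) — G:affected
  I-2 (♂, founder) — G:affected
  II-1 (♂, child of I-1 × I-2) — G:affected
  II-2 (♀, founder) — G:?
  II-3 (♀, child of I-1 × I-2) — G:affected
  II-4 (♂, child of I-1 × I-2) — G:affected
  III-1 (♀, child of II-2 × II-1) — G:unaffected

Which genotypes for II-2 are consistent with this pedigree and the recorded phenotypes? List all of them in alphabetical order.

G/I-1 aff ·: X^gX^g
G/I-2 aff ·: X^gY
G/II-1 aff I-1×I-2: X^gY
G/II-2 ? ·: X^GX^G|X^GX^g
G/II-3 aff I-1×I-2: X^gX^g
G/II-4 aff I-1×I-2: X^gY
G/III-1 un II-2×II-1: X^GX^g
⇒ G over [I-1,I-2,II-1,II-2,II-3,II-4,III-1]: 2 consistent

II-2 ∈ {X^GX^G, X^GX^g}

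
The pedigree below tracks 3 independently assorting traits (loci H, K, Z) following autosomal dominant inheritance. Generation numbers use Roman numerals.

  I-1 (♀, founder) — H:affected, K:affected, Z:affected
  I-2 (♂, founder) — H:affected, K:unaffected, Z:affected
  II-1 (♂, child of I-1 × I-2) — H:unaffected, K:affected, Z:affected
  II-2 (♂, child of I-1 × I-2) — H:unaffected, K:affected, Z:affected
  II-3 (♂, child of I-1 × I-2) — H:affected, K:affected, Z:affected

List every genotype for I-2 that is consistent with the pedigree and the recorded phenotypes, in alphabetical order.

H/I-1 aff ·: Hh
H/I-2 aff ·: Hh
H/II-1 un I-1×I-2: hh
H/II-2 un I-1×I-2: hh
H/II-3 aff I-1×I-2: Hh|HH
⇒ H over [I-1,I-2,II-1,II-2,II-3]: 2 consistent
K/I-1 aff ·: Kk|KK
K/I-2 un ·: kk
K/II-1 aff I-1×I-2: Kk
K/II-2 aff I-1×I-2: Kk
K/II-3 aff I-1×I-2: Kk
⇒ K over [I-1,I-2,II-1,II-2,II-3]: 2 consistent
Z/I-1 aff ·: Zz|ZZ
Z/I-2 aff ·: Zz|ZZ
Z/II-1 aff I-1×I-2: Zz|ZZ
Z/II-2 aff I-1×I-2: Zz|ZZ
Z/II-3 aff I-1×I-2: Zz|ZZ
⇒ Z over [I-1,I-2,II-1,II-2,II-3]: 25 consistent

I-2 ∈ {Hh kk ZZ, Hh kk Zz}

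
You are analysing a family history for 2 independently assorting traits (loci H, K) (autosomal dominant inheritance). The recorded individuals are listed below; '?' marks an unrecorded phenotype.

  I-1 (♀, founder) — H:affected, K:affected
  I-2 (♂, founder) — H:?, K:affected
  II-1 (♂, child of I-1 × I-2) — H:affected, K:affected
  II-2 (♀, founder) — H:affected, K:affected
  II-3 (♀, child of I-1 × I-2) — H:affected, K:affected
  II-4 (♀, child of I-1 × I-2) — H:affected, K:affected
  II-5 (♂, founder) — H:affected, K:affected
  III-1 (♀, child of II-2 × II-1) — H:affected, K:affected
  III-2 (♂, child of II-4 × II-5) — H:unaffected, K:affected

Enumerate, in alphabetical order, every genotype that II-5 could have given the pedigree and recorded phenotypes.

II-5 ∈ {Hh KK, Hh Kk}

H/I-1 aff ·: Hh|HH
H/I-2 ? ·: hh|Hh|HH
H/II-1 aff I-1×I-2: Hh|HH
H/II-2 aff ·: Hh|HH
H/II-3 aff I-1×I-2: Hh|HH
H/II-4 aff I-1×I-2: Hh
H/II-5 aff ·: Hh
H/III-1 aff II-2×II-1: Hh|HH
H/III-2 un II-4×II-5: hh
⇒ H over [I-1,I-2,II-1,II-2,II-3,II-4,II-5,III-1,III-2]: 50 consistent
K/I-1 aff ·: Kk|KK
K/I-2 aff ·: Kk|KK
K/II-1 aff I-1×I-2: Kk|KK
K/II-2 aff ·: Kk|KK
K/II-3 aff I-1×I-2: Kk|KK
K/II-4 aff I-1×I-2: Kk|KK
K/II-5 aff ·: Kk|KK
K/III-1 aff II-2×II-1: Kk|KK
K/III-2 aff II-4×II-5: Kk|KK
⇒ K over [I-1,I-2,II-1,II-2,II-3,II-4,II-5,III-1,III-2]: 303 consistent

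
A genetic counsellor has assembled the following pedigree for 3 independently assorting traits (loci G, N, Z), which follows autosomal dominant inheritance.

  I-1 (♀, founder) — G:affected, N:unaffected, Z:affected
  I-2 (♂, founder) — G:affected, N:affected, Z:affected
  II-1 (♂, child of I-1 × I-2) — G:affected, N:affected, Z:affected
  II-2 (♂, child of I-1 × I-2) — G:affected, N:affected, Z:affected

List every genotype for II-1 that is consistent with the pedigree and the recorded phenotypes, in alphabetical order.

II-1 ∈ {GG Nn ZZ, GG Nn Zz, Gg Nn ZZ, Gg Nn Zz}

G/I-1 aff ·: Gg|GG
G/I-2 aff ·: Gg|GG
G/II-1 aff I-1×I-2: Gg|GG
G/II-2 aff I-1×I-2: Gg|GG
⇒ G over [I-1,I-2,II-1,II-2]: 13 consistent
N/I-1 un ·: nn
N/I-2 aff ·: Nn|NN
N/II-1 aff I-1×I-2: Nn
N/II-2 aff I-1×I-2: Nn
⇒ N over [I-1,I-2,II-1,II-2]: 2 consistent
Z/I-1 aff ·: Zz|ZZ
Z/I-2 aff ·: Zz|ZZ
Z/II-1 aff I-1×I-2: Zz|ZZ
Z/II-2 aff I-1×I-2: Zz|ZZ
⇒ Z over [I-1,I-2,II-1,II-2]: 13 consistent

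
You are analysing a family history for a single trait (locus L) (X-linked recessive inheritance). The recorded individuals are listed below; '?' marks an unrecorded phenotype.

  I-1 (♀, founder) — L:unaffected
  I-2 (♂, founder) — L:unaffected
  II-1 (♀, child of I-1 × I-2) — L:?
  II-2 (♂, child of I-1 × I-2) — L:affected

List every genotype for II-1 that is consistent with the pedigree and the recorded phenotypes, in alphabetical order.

II-1 ∈ {X^LX^L, X^LX^l}

L/I-1 un ·: X^LX^l
L/I-2 un ·: X^LY
L/II-1 ? I-1×I-2: X^LX^L|X^LX^l
L/II-2 aff I-1×I-2: X^lY
⇒ L over [I-1,I-2,II-1,II-2]: 2 consistent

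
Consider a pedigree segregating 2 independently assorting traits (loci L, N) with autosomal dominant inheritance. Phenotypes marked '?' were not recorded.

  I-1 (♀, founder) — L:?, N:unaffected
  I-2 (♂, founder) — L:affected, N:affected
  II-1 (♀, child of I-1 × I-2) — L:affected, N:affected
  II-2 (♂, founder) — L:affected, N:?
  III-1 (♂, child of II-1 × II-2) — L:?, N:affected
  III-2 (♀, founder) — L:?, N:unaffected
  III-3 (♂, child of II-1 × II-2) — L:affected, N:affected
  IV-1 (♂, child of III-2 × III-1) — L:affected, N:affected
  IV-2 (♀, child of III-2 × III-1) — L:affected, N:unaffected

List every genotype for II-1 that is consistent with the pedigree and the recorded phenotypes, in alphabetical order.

II-1 ∈ {LL Nn, Ll Nn}

L/I-1 ? ·: ll|Ll|LL
L/I-2 aff ·: Ll|LL
L/II-1 aff I-1×I-2: Ll|LL
L/II-2 aff ·: Ll|LL
L/III-1 ? II-1×II-2: ll|Ll|LL
L/III-2 ? ·: ll|Ll|LL
L/III-3 aff II-1×II-2: Ll|LL
L/IV-1 aff III-2×III-1: Ll|LL
L/IV-2 aff III-2×III-1: Ll|LL
⇒ L over [I-1,I-2,II-1,II-2,III-1,III-2,III-3,IV-1,IV-2]: 464 consistent
N/I-1 un ·: nn
N/I-2 aff ·: Nn|NN
N/II-1 aff I-1×I-2: Nn
N/II-2 ? ·: nn|Nn|NN
N/III-1 aff II-1×II-2: Nn
N/III-2 un ·: nn
N/III-3 aff II-1×II-2: Nn|NN
N/IV-1 aff III-2×III-1: Nn
N/IV-2 un III-2×III-1: nn
⇒ N over [I-1,I-2,II-1,II-2,III-1,III-2,III-3,IV-1,IV-2]: 10 consistent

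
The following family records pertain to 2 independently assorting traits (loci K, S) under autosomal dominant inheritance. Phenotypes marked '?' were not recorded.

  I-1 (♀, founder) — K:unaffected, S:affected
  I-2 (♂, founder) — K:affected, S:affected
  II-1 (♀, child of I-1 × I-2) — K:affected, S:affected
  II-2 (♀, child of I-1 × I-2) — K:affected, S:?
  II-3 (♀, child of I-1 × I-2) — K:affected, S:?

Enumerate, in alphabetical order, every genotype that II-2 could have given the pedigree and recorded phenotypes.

K/I-1 un ·: kk
K/I-2 aff ·: Kk|KK
K/II-1 aff I-1×I-2: Kk
K/II-2 aff I-1×I-2: Kk
K/II-3 aff I-1×I-2: Kk
⇒ K over [I-1,I-2,II-1,II-2,II-3]: 2 consistent
S/I-1 aff ·: Ss|SS
S/I-2 aff ·: Ss|SS
S/II-1 aff I-1×I-2: Ss|SS
S/II-2 ? I-1×I-2: ss|Ss|SS
S/II-3 ? I-1×I-2: ss|Ss|SS
⇒ S over [I-1,I-2,II-1,II-2,II-3]: 35 consistent

II-2 ∈ {Kk SS, Kk Ss, Kk ss}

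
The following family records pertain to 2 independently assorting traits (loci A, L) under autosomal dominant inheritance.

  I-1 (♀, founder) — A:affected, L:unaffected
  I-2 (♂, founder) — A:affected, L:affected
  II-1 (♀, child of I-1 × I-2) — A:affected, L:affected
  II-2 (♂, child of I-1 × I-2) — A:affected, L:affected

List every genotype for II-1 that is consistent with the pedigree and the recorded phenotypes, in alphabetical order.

II-1 ∈ {AA Ll, Aa Ll}

A/I-1 aff ·: Aa|AA
A/I-2 aff ·: Aa|AA
A/II-1 aff I-1×I-2: Aa|AA
A/II-2 aff I-1×I-2: Aa|AA
⇒ A over [I-1,I-2,II-1,II-2]: 13 consistent
L/I-1 un ·: ll
L/I-2 aff ·: Ll|LL
L/II-1 aff I-1×I-2: Ll
L/II-2 aff I-1×I-2: Ll
⇒ L over [I-1,I-2,II-1,II-2]: 2 consistent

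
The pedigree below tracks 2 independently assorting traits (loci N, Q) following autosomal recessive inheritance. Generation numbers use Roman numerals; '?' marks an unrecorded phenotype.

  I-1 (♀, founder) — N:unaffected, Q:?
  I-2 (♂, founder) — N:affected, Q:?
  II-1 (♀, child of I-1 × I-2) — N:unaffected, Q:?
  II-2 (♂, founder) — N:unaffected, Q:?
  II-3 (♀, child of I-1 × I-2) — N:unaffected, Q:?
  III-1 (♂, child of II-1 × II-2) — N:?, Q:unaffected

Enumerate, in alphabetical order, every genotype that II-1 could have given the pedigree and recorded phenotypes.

II-1 ∈ {Nn QQ, Nn Qq, Nn qq}

N/I-1 un ·: NN|Nn
N/I-2 aff ·: nn
N/II-1 un I-1×I-2: Nn
N/II-2 un ·: NN|Nn
N/II-3 un I-1×I-2: Nn
N/III-1 ? II-1×II-2: NN|Nn|nn
⇒ N over [I-1,I-2,II-1,II-2,II-3,III-1]: 10 consistent
Q/I-1 ? ·: QQ|Qq|qq
Q/I-2 ? ·: QQ|Qq|qq
Q/II-1 ? I-1×I-2: QQ|Qq|qq
Q/II-2 ? ·: QQ|Qq|qq
Q/II-3 ? I-1×I-2: QQ|Qq|qq
Q/III-1 un II-1×II-2: QQ|Qq
⇒ Q over [I-1,I-2,II-1,II-2,II-3,III-1]: 113 consistent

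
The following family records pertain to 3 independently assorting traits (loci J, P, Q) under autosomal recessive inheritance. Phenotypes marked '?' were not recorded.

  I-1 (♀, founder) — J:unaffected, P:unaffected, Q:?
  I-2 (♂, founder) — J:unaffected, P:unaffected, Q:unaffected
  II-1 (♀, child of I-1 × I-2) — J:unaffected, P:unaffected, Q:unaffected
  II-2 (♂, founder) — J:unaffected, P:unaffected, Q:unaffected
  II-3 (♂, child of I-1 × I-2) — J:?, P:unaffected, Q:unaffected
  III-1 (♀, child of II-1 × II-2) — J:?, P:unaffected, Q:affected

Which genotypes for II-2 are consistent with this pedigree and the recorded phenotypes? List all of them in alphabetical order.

J/I-1 un ·: JJ|Jj
J/I-2 un ·: JJ|Jj
J/II-1 un I-1×I-2: JJ|Jj
J/II-2 un ·: JJ|Jj
J/II-3 ? I-1×I-2: JJ|Jj|jj
J/III-1 ? II-1×II-2: JJ|Jj|jj
⇒ J over [I-1,I-2,II-1,II-2,II-3,III-1]: 59 consistent
P/I-1 un ·: PP|Pp
P/I-2 un ·: PP|Pp
P/II-1 un I-1×I-2: PP|Pp
P/II-2 un ·: PP|Pp
P/II-3 un I-1×I-2: PP|Pp
P/III-1 un II-1×II-2: PP|Pp
⇒ P over [I-1,I-2,II-1,II-2,II-3,III-1]: 45 consistent
Q/I-1 ? ·: QQ|Qq|qq
Q/I-2 un ·: QQ|Qq
Q/II-1 un I-1×I-2: Qq
Q/II-2 un ·: Qq
Q/II-3 un I-1×I-2: QQ|Qq
Q/III-1 aff II-1×II-2: qq
⇒ Q over [I-1,I-2,II-1,II-2,II-3,III-1]: 8 consistent

II-2 ∈ {JJ PP Qq, JJ Pp Qq, Jj PP Qq, Jj Pp Qq}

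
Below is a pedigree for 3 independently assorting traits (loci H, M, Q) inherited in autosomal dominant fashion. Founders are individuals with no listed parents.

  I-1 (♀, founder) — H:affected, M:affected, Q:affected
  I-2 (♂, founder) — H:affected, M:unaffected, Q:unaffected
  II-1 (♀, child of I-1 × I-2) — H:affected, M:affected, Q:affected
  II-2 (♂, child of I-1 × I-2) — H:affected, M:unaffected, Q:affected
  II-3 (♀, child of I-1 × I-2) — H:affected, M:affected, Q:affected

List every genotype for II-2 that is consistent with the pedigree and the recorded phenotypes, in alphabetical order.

II-2 ∈ {HH mm Qq, Hh mm Qq}

H/I-1 aff ·: Hh|HH
H/I-2 aff ·: Hh|HH
H/II-1 aff I-1×I-2: Hh|HH
H/II-2 aff I-1×I-2: Hh|HH
H/II-3 aff I-1×I-2: Hh|HH
⇒ H over [I-1,I-2,II-1,II-2,II-3]: 25 consistent
M/I-1 aff ·: Mm
M/I-2 un ·: mm
M/II-1 aff I-1×I-2: Mm
M/II-2 un I-1×I-2: mm
M/II-3 aff I-1×I-2: Mm
⇒ M over [I-1,I-2,II-1,II-2,II-3]: 1 consistent
Q/I-1 aff ·: Qq|QQ
Q/I-2 un ·: qq
Q/II-1 aff I-1×I-2: Qq
Q/II-2 aff I-1×I-2: Qq
Q/II-3 aff I-1×I-2: Qq
⇒ Q over [I-1,I-2,II-1,II-2,II-3]: 2 consistent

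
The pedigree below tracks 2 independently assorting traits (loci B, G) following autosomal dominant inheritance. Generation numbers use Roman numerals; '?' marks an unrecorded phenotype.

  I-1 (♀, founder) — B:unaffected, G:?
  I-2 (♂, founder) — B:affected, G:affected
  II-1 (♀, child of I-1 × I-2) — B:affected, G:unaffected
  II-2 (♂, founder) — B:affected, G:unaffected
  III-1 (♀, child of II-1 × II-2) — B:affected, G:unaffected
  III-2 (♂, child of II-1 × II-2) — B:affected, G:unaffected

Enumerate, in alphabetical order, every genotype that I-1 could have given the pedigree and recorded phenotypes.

B/I-1 un ·: bb
B/I-2 aff ·: Bb|BB
B/II-1 aff I-1×I-2: Bb
B/II-2 aff ·: Bb|BB
B/III-1 aff II-1×II-2: Bb|BB
B/III-2 aff II-1×II-2: Bb|BB
⇒ B over [I-1,I-2,II-1,II-2,III-1,III-2]: 16 consistent
G/I-1 ? ·: gg|Gg
G/I-2 aff ·: Gg
G/II-1 un I-1×I-2: gg
G/II-2 un ·: gg
G/III-1 un II-1×II-2: gg
G/III-2 un II-1×II-2: gg
⇒ G over [I-1,I-2,II-1,II-2,III-1,III-2]: 2 consistent

I-1 ∈ {bb Gg, bb gg}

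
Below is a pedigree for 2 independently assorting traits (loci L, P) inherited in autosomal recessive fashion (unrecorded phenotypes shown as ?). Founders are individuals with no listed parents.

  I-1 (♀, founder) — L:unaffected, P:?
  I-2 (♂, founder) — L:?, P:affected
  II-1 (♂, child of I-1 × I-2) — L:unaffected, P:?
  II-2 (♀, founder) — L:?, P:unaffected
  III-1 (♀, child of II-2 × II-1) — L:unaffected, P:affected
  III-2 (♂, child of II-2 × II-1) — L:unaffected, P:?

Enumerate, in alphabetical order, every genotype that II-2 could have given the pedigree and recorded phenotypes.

L/I-1 un ·: LL|Ll
L/I-2 ? ·: LL|Ll|ll
L/II-1 un I-1×I-2: LL|Ll
L/II-2 ? ·: LL|Ll|ll
L/III-1 un II-2×II-1: LL|Ll
L/III-2 un II-2×II-1: LL|Ll
⇒ L over [I-1,I-2,II-1,II-2,III-1,III-2]: 69 consistent
P/I-1 ? ·: PP|Pp|pp
P/I-2 aff ·: pp
P/II-1 ? I-1×I-2: Pp|pp
P/II-2 un ·: Pp
P/III-1 aff II-2×II-1: pp
P/III-2 ? II-2×II-1: PP|Pp|pp
⇒ P over [I-1,I-2,II-1,II-2,III-1,III-2]: 10 consistent

II-2 ∈ {LL Pp, Ll Pp, ll Pp}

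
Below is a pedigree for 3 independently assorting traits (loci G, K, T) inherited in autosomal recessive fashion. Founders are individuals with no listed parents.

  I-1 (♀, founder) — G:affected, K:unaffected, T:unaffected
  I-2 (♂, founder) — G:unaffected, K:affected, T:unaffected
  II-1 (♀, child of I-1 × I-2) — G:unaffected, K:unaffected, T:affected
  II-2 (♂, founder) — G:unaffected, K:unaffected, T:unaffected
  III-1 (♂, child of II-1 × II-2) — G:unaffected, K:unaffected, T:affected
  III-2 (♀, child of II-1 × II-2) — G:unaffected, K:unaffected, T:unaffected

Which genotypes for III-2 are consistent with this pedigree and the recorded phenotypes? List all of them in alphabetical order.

G/I-1 aff ·: gg
G/I-2 un ·: GG|Gg
G/II-1 un I-1×I-2: Gg
G/II-2 un ·: GG|Gg
G/III-1 un II-1×II-2: GG|Gg
G/III-2 un II-1×II-2: GG|Gg
⇒ G over [I-1,I-2,II-1,II-2,III-1,III-2]: 16 consistent
K/I-1 un ·: KK|Kk
K/I-2 aff ·: kk
K/II-1 un I-1×I-2: Kk
K/II-2 un ·: KK|Kk
K/III-1 un II-1×II-2: KK|Kk
K/III-2 un II-1×II-2: KK|Kk
⇒ K over [I-1,I-2,II-1,II-2,III-1,III-2]: 16 consistent
T/I-1 un ·: Tt
T/I-2 un ·: Tt
T/II-1 aff I-1×I-2: tt
T/II-2 un ·: Tt
T/III-1 aff II-1×II-2: tt
T/III-2 un II-1×II-2: Tt
⇒ T over [I-1,I-2,II-1,II-2,III-1,III-2]: 1 consistent

III-2 ∈ {GG KK Tt, GG Kk Tt, Gg KK Tt, Gg Kk Tt}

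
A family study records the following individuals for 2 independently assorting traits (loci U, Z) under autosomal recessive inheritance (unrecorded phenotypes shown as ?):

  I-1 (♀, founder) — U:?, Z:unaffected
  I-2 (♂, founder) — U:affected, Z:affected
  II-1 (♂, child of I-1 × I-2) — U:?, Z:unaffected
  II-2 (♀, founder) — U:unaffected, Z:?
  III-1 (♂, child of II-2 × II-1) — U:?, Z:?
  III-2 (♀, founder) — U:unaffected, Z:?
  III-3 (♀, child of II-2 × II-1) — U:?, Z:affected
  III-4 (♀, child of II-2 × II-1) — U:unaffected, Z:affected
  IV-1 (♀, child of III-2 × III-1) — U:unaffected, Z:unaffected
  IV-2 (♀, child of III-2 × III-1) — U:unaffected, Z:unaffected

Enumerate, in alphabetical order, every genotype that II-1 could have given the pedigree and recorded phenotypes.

U/I-1 ? ·: UU|Uu|uu
U/I-2 aff ·: uu
U/II-1 ? I-1×I-2: Uu|uu
U/II-2 un ·: UU|Uu
U/III-1 ? II-2×II-1: UU|Uu|uu
U/III-2 un ·: UU|Uu
U/III-3 ? II-2×II-1: UU|Uu|uu
U/III-4 un II-2×II-1: UU|Uu
U/IV-1 un III-2×III-1: UU|Uu
U/IV-2 un III-2×III-1: UU|Uu
⇒ U over [I-1,I-2,II-1,II-2,III-1,III-2,III-3,III-4,IV-1,IV-2]: 340 consistent
Z/I-1 un ·: ZZ|Zz
Z/I-2 aff ·: zz
Z/II-1 un I-1×I-2: Zz
Z/II-2 ? ·: Zz|zz
Z/III-1 ? II-2×II-1: ZZ|Zz|zz
Z/III-2 ? ·: ZZ|Zz|zz
Z/III-3 aff II-2×II-1: zz
Z/III-4 aff II-2×II-1: zz
Z/IV-1 un III-2×III-1: ZZ|Zz
Z/IV-2 un III-2×III-1: ZZ|Zz
⇒ Z over [I-1,I-2,II-1,II-2,III-1,III-2,III-3,III-4,IV-1,IV-2]: 56 consistent

II-1 ∈ {Uu Zz, uu Zz}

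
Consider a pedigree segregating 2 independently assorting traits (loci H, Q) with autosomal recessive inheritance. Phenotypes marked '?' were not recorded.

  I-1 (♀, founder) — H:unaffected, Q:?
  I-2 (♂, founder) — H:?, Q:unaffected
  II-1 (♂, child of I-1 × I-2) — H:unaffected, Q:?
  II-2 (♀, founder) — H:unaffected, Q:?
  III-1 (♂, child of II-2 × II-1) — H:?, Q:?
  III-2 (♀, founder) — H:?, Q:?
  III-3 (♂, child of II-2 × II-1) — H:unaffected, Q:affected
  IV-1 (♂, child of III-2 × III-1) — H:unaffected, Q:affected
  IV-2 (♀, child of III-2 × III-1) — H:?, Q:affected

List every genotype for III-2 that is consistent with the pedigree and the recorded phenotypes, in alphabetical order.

III-2 ∈ {HH Qq, HH qq, Hh Qq, Hh qq, hh Qq, hh qq}

H/I-1 un ·: HH|Hh
H/I-2 ? ·: HH|Hh|hh
H/II-1 un I-1×I-2: HH|Hh
H/II-2 un ·: HH|Hh
H/III-1 ? II-2×II-1: HH|Hh|hh
H/III-2 ? ·: HH|Hh|hh
H/III-3 un II-2×II-1: HH|Hh
H/IV-1 un III-2×III-1: HH|Hh
H/IV-2 ? III-2×III-1: HH|Hh|hh
⇒ H over [I-1,I-2,II-1,II-2,III-1,III-2,III-3,IV-1,IV-2]: 558 consistent
Q/I-1 ? ·: QQ|Qq|qq
Q/I-2 un ·: QQ|Qq
Q/II-1 ? I-1×I-2: Qq|qq
Q/II-2 ? ·: Qq|qq
Q/III-1 ? II-2×II-1: Qq|qq
Q/III-2 ? ·: Qq|qq
Q/III-3 aff II-2×II-1: qq
Q/IV-1 aff III-2×III-1: qq
Q/IV-2 aff III-2×III-1: qq
⇒ Q over [I-1,I-2,II-1,II-2,III-1,III-2,III-3,IV-1,IV-2]: 52 consistent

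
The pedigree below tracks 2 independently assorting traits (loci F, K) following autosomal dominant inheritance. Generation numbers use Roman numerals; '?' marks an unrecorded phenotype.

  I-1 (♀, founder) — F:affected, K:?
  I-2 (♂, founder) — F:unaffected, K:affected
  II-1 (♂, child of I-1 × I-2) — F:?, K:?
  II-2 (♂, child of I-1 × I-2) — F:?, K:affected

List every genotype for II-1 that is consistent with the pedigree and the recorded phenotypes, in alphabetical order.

II-1 ∈ {Ff KK, Ff Kk, Ff kk, ff KK, ff Kk, ff kk}

F/I-1 aff ·: Ff|FF
F/I-2 un ·: ff
F/II-1 ? I-1×I-2: ff|Ff
F/II-2 ? I-1×I-2: ff|Ff
⇒ F over [I-1,I-2,II-1,II-2]: 5 consistent
K/I-1 ? ·: kk|Kk|KK
K/I-2 aff ·: Kk|KK
K/II-1 ? I-1×I-2: kk|Kk|KK
K/II-2 aff I-1×I-2: Kk|KK
⇒ K over [I-1,I-2,II-1,II-2]: 18 consistent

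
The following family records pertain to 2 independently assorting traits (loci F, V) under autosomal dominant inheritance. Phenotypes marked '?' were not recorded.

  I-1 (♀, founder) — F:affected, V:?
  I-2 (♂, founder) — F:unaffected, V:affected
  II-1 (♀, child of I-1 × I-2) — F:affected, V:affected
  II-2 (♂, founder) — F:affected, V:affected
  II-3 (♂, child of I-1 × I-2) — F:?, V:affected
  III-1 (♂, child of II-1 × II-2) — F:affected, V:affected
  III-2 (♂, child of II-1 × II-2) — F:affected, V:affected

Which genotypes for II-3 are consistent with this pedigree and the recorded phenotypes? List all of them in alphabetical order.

F/I-1 aff ·: Ff|FF
F/I-2 un ·: ff
F/II-1 aff I-1×I-2: Ff
F/II-2 aff ·: Ff|FF
F/II-3 ? I-1×I-2: ff|Ff
F/III-1 aff II-1×II-2: Ff|FF
F/III-2 aff II-1×II-2: Ff|FF
⇒ F over [I-1,I-2,II-1,II-2,II-3,III-1,III-2]: 24 consistent
V/I-1 ? ·: vv|Vv|VV
V/I-2 aff ·: Vv|VV
V/II-1 aff I-1×I-2: Vv|VV
V/II-2 aff ·: Vv|VV
V/II-3 aff I-1×I-2: Vv|VV
V/III-1 aff II-1×II-2: Vv|VV
V/III-2 aff II-1×II-2: Vv|VV
⇒ V over [I-1,I-2,II-1,II-2,II-3,III-1,III-2]: 99 consistent

II-3 ∈ {Ff VV, Ff Vv, ff VV, ff Vv}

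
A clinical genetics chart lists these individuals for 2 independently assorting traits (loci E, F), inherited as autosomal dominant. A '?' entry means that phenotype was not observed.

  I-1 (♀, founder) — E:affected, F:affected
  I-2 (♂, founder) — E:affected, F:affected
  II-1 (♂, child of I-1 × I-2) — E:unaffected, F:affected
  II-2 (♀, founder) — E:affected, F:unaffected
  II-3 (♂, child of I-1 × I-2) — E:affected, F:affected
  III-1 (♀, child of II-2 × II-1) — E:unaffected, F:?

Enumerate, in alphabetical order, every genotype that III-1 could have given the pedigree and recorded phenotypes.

III-1 ∈ {ee Ff, ee ff}

E/I-1 aff ·: Ee
E/I-2 aff ·: Ee
E/II-1 un I-1×I-2: ee
E/II-2 aff ·: Ee
E/II-3 aff I-1×I-2: Ee|EE
E/III-1 un II-2×II-1: ee
⇒ E over [I-1,I-2,II-1,II-2,II-3,III-1]: 2 consistent
F/I-1 aff ·: Ff|FF
F/I-2 aff ·: Ff|FF
F/II-1 aff I-1×I-2: Ff|FF
F/II-2 un ·: ff
F/II-3 aff I-1×I-2: Ff|FF
F/III-1 ? II-2×II-1: ff|Ff
⇒ F over [I-1,I-2,II-1,II-2,II-3,III-1]: 19 consistent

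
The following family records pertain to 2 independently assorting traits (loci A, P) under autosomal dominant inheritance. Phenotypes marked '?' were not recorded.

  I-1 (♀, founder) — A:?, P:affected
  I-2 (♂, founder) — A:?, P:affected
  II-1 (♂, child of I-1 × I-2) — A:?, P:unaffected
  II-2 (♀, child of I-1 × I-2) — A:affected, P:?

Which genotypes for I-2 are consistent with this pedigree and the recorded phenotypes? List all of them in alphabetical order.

A/I-1 ? ·: aa|Aa|AA
A/I-2 ? ·: aa|Aa|AA
A/II-1 ? I-1×I-2: aa|Aa|AA
A/II-2 aff I-1×I-2: Aa|AA
⇒ A over [I-1,I-2,II-1,II-2]: 21 consistent
P/I-1 aff ·: Pp
P/I-2 aff ·: Pp
P/II-1 un I-1×I-2: pp
P/II-2 ? I-1×I-2: pp|Pp|PP
⇒ P over [I-1,I-2,II-1,II-2]: 3 consistent

I-2 ∈ {AA Pp, Aa Pp, aa Pp}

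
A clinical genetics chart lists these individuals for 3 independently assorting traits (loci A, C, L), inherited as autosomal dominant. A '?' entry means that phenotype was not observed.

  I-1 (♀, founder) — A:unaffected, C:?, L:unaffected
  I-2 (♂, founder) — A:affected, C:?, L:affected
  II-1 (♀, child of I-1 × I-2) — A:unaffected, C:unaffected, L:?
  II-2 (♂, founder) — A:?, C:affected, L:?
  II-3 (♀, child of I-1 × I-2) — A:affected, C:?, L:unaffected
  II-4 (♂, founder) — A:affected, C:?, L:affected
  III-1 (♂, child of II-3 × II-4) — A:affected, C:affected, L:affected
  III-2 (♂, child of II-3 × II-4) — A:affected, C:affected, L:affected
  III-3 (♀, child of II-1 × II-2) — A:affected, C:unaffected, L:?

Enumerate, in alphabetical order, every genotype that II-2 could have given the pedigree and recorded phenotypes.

A/I-1 un ·: aa
A/I-2 aff ·: Aa
A/II-1 un I-1×I-2: aa
A/II-2 ? ·: Aa|AA
A/II-3 aff I-1×I-2: Aa
A/II-4 aff ·: Aa|AA
A/III-1 aff II-3×II-4: Aa|AA
A/III-2 aff II-3×II-4: Aa|AA
A/III-3 aff II-1×II-2: Aa
⇒ A over [I-1,I-2,II-1,II-2,II-3,II-4,III-1,III-2,III-3]: 16 consistent
C/I-1 ? ·: cc|Cc
C/I-2 ? ·: cc|Cc
C/II-1 un I-1×I-2: cc
C/II-2 aff ·: Cc
C/II-3 ? I-1×I-2: cc|Cc|CC
C/II-4 ? ·: cc|Cc|CC
C/III-1 aff II-3×II-4: Cc|CC
C/III-2 aff II-3×II-4: Cc|CC
C/III-3 un II-1×II-2: cc
⇒ C over [I-1,I-2,II-1,II-2,II-3,II-4,III-1,III-2,III-3]: 41 consistent
L/I-1 un ·: ll
L/I-2 aff ·: Ll
L/II-1 ? I-1×I-2: ll|Ll
L/II-2 ? ·: ll|Ll|LL
L/II-3 un I-1×I-2: ll
L/II-4 aff ·: Ll|LL
L/III-1 aff II-3×II-4: Ll
L/III-2 aff II-3×II-4: Ll
L/III-3 ? II-1×II-2: ll|Ll|LL
⇒ L over [I-1,I-2,II-1,II-2,II-3,II-4,III-1,III-2,III-3]: 22 consistent

II-2 ∈ {AA Cc LL, AA Cc Ll, AA Cc ll, Aa Cc LL, Aa Cc Ll, Aa Cc ll}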